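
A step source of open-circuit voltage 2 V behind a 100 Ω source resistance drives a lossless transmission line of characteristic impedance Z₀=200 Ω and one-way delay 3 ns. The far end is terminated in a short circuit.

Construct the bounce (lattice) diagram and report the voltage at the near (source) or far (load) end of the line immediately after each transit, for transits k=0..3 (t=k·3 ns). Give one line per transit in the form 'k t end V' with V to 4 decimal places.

Γ_L=-1.000000, Γ_S=-0.333333; launch V₁=2·200/300=1.333333
k=0 src: V=1.3333
k=1 load: inc=1.333333, refl=1.333333·-1.000000=-1.3333; V=0.000000+1.333333+-1.333333=0.0000
k=2 src: inc=-1.333333, refl=-1.333333·-0.333333=0.4444; V=1.333333+-1.333333+0.444444=0.4444
k=3 load: inc=0.444444, refl=0.444444·-1.000000=-0.4444; V=0.000000+0.444444+-0.444444=0.0000

0 0 source 1.3333
1 3 load 0.0000
2 6 source 0.4444
3 9 load 0.0000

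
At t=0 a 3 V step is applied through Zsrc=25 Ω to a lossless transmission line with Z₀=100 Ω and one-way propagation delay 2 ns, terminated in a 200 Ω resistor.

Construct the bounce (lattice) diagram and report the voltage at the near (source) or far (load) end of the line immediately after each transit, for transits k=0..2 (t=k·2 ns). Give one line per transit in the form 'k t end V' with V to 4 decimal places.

0 0 source 2.4000
1 2 load 3.2000
2 4 source 2.7200

Γ_L=0.333333, Γ_S=-0.600000; launch V₁=3·100/125=2.400000
k=0 src: V=2.4000
k=1 load: inc=2.400000, refl=2.400000·0.333333=0.8000; V=0.000000+2.400000+0.800000=3.2000
k=2 src: inc=0.800000, refl=0.800000·-0.600000=-0.4800; V=2.400000+0.800000+-0.480000=2.7200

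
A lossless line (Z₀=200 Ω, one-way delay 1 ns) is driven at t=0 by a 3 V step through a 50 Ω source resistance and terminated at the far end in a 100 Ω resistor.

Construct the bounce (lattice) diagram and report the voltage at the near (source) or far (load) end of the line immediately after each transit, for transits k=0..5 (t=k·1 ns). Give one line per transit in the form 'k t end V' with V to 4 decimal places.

Γ_L=-0.333333, Γ_S=-0.600000; launch V₁=3·200/250=2.400000
k=0 src: V=2.4000
k=1 load: inc=2.400000, refl=2.400000·-0.333333=-0.8000; V=0.000000+2.400000+-0.800000=1.6000
k=2 src: inc=-0.800000, refl=-0.800000·-0.600000=0.4800; V=2.400000+-0.800000+0.480000=2.0800
k=3 load: inc=0.480000, refl=0.480000·-0.333333=-0.1600; V=1.600000+0.480000+-0.160000=1.9200
k=4 src: inc=-0.160000, refl=-0.160000·-0.600000=0.0960; V=2.080000+-0.160000+0.096000=2.0160
k=5 load: inc=0.096000, refl=0.096000·-0.333333=-0.0320; V=1.920000+0.096000+-0.032000=1.9840

0 0 source 2.4000
1 1 load 1.6000
2 2 source 2.0800
3 3 load 1.9200
4 4 source 2.0160
5 5 load 1.9840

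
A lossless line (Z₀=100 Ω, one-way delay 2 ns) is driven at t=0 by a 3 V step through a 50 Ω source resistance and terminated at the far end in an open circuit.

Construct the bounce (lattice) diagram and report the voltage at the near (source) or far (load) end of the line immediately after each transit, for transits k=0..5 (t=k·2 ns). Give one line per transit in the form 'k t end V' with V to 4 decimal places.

Γ_L=1.000000, Γ_S=-0.333333; launch V₁=3·100/150=2.000000
k=0 src: V=2.0000
k=1 load: inc=2.000000, refl=2.000000·1.000000=2.0000; V=0.000000+2.000000+2.000000=4.0000
k=2 src: inc=2.000000, refl=2.000000·-0.333333=-0.6667; V=2.000000+2.000000+-0.666667=3.3333
k=3 load: inc=-0.666667, refl=-0.666667·1.000000=-0.6667; V=4.000000+-0.666667+-0.666667=2.6667
k=4 src: inc=-0.666667, refl=-0.666667·-0.333333=0.2222; V=3.333333+-0.666667+0.222222=2.8889
k=5 load: inc=0.222222, refl=0.222222·1.000000=0.2222; V=2.666667+0.222222+0.222222=3.1111

0 0 source 2.0000
1 2 load 4.0000
2 4 source 3.3333
3 6 load 2.6667
4 8 source 2.8889
5 10 load 3.1111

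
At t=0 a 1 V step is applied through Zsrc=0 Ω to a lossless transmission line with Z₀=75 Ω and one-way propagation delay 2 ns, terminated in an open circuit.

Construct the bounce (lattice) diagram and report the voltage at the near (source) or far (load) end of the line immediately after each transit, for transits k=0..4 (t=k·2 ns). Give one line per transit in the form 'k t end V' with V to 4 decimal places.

0 0 source 1.0000
1 2 load 2.0000
2 4 source 1.0000
3 6 load 0.0000
4 8 source 1.0000

Γ_L=1.000000, Γ_S=-1.000000; launch V₁=1·75/75=1.000000
k=0 src: V=1.0000
k=1 load: inc=1.000000, refl=1.000000·1.000000=1.0000; V=0.000000+1.000000+1.000000=2.0000
k=2 src: inc=1.000000, refl=1.000000·-1.000000=-1.0000; V=1.000000+1.000000+-1.000000=1.0000
k=3 load: inc=-1.000000, refl=-1.000000·1.000000=-1.0000; V=2.000000+-1.000000+-1.000000=0.0000
k=4 src: inc=-1.000000, refl=-1.000000·-1.000000=1.0000; V=1.000000+-1.000000+1.000000=1.0000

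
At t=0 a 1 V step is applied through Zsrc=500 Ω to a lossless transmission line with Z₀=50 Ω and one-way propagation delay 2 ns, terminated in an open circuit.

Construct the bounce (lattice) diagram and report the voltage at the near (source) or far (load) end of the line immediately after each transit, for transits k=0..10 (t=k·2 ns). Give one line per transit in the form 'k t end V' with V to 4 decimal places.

0 0 source 0.0909
1 2 load 0.1818
2 4 source 0.2562
3 6 load 0.3306
4 8 source 0.3914
5 10 load 0.4523
6 12 source 0.5021
7 14 load 0.5519
8 16 source 0.5926
9 18 load 0.6334
10 20 source 0.6667

Γ_L=1.000000, Γ_S=0.818182; launch V₁=1·50/550=0.090909
k=0 src: V=0.0909
k=1 load: inc=0.090909, refl=0.090909·1.000000=0.0909; V=0.000000+0.090909+0.090909=0.1818
k=2 src: inc=0.090909, refl=0.090909·0.818182=0.0744; V=0.090909+0.090909+0.074380=0.2562
k=3 load: inc=0.074380, refl=0.074380·1.000000=0.0744; V=0.181818+0.074380+0.074380=0.3306
k=4 src: inc=0.074380, refl=0.074380·0.818182=0.0609; V=0.256198+0.074380+0.060856=0.3914
k=5 load: inc=0.060856, refl=0.060856·1.000000=0.0609; V=0.330579+0.060856+0.060856=0.4523
k=6 src: inc=0.060856, refl=0.060856·0.818182=0.0498; V=0.391435+0.060856+0.049792=0.5021
k=7 load: inc=0.049792, refl=0.049792·1.000000=0.0498; V=0.452292+0.049792+0.049792=0.5519
k=8 src: inc=0.049792, refl=0.049792·0.818182=0.0407; V=0.502083+0.049792+0.040739=0.5926
k=9 load: inc=0.040739, refl=0.040739·1.000000=0.0407; V=0.551875+0.040739+0.040739=0.6334
k=10 src: inc=0.040739, refl=0.040739·0.818182=0.0333; V=0.592614+0.040739+0.033332=0.6667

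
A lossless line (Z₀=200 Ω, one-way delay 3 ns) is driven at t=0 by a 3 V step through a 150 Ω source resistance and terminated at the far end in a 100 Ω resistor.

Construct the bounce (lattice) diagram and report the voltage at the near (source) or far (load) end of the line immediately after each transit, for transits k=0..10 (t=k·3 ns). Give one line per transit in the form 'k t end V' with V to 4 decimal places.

0 0 source 1.7143
1 3 load 1.1429
2 6 source 1.2245
3 9 load 1.1973
4 12 source 1.2012
5 15 load 1.1999
6 18 source 1.2001
7 21 load 1.2000
8 24 source 1.2000
9 27 load 1.2000
10 30 source 1.2000

Γ_L=-0.333333, Γ_S=-0.142857; launch V₁=3·200/350=1.714286
k=0 src: V=1.7143
k=1 load: inc=1.714286, refl=1.714286·-0.333333=-0.5714; V=0.000000+1.714286+-0.571429=1.1429
k=2 src: inc=-0.571429, refl=-0.571429·-0.142857=0.0816; V=1.714286+-0.571429+0.081633=1.2245
k=3 load: inc=0.081633, refl=0.081633·-0.333333=-0.0272; V=1.142857+0.081633+-0.027211=1.1973
k=4 src: inc=-0.027211, refl=-0.027211·-0.142857=0.0039; V=1.224490+-0.027211+0.003887=1.2012
k=5 load: inc=0.003887, refl=0.003887·-0.333333=-0.0013; V=1.197279+0.003887+-0.001296=1.1999
k=6 src: inc=-0.001296, refl=-0.001296·-0.142857=0.0002; V=1.201166+-0.001296+0.000185=1.2001
k=7 load: inc=0.000185, refl=0.000185·-0.333333=-0.0001; V=1.199870+0.000185+-0.000062=1.2000
k=8 src: inc=-0.000062, refl=-0.000062·-0.142857=0.0000; V=1.200056+-0.000062+0.000009=1.2000
k=9 load: inc=0.000009, refl=0.000009·-0.333333=-0.0000; V=1.199994+0.000009+-0.000003=1.2000
k=10 src: inc=-0.000003, refl=-0.000003·-0.142857=0.0000; V=1.200003+-0.000003+0.000000=1.2000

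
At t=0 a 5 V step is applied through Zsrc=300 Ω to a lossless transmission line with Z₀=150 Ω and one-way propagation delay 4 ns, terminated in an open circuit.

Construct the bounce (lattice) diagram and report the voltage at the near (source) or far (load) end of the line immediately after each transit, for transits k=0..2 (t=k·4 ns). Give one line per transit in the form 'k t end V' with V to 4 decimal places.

Γ_L=1.000000, Γ_S=0.333333; launch V₁=5·150/450=1.666667
k=0 src: V=1.6667
k=1 load: inc=1.666667, refl=1.666667·1.000000=1.6667; V=0.000000+1.666667+1.666667=3.3333
k=2 src: inc=1.666667, refl=1.666667·0.333333=0.5556; V=1.666667+1.666667+0.555556=3.8889

0 0 source 1.6667
1 4 load 3.3333
2 8 source 3.8889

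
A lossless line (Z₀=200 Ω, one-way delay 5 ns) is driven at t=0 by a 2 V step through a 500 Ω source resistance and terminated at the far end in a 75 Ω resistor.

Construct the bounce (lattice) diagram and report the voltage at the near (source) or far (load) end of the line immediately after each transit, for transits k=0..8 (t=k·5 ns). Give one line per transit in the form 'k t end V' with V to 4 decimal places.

Γ_L=-0.454545, Γ_S=0.428571; launch V₁=2·200/700=0.571429
k=0 src: V=0.5714
k=1 load: inc=0.571429, refl=0.571429·-0.454545=-0.2597; V=0.000000+0.571429+-0.259740=0.3117
k=2 src: inc=-0.259740, refl=-0.259740·0.428571=-0.1113; V=0.571429+-0.259740+-0.111317=0.2004
k=3 load: inc=-0.111317, refl=-0.111317·-0.454545=0.0506; V=0.311688+-0.111317+0.050599=0.2510
k=4 src: inc=0.050599, refl=0.050599·0.428571=0.0217; V=0.200371+0.050599+0.021685=0.2727
k=5 load: inc=0.021685, refl=0.021685·-0.454545=-0.0099; V=0.250970+0.021685+-0.009857=0.2628
k=6 src: inc=-0.009857, refl=-0.009857·0.428571=-0.0042; V=0.272655+-0.009857+-0.004224=0.2586
k=7 load: inc=-0.004224, refl=-0.004224·-0.454545=0.0019; V=0.262798+-0.004224+0.001920=0.2605
k=8 src: inc=0.001920, refl=0.001920·0.428571=0.0008; V=0.258574+0.001920+0.000823=0.2613

0 0 source 0.5714
1 5 load 0.3117
2 10 source 0.2004
3 15 load 0.2510
4 20 source 0.2727
5 25 load 0.2628
6 30 source 0.2586
7 35 load 0.2605
8 40 source 0.2613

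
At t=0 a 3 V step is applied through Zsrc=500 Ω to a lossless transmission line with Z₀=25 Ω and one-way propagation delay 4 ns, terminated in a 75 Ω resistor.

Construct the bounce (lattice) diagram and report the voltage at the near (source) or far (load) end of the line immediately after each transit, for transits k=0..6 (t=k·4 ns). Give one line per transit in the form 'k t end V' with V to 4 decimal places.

0 0 source 0.1429
1 4 load 0.2143
2 8 source 0.2789
3 12 load 0.3112
4 16 source 0.3405
5 20 load 0.3551
6 24 source 0.3683

Γ_L=0.500000, Γ_S=0.904762; launch V₁=3·25/525=0.142857
k=0 src: V=0.1429
k=1 load: inc=0.142857, refl=0.142857·0.500000=0.0714; V=0.000000+0.142857+0.071429=0.2143
k=2 src: inc=0.071429, refl=0.071429·0.904762=0.0646; V=0.142857+0.071429+0.064626=0.2789
k=3 load: inc=0.064626, refl=0.064626·0.500000=0.0323; V=0.214286+0.064626+0.032313=0.3112
k=4 src: inc=0.032313, refl=0.032313·0.904762=0.0292; V=0.278912+0.032313+0.029236=0.3405
k=5 load: inc=0.029236, refl=0.029236·0.500000=0.0146; V=0.311224+0.029236+0.014618=0.3551
k=6 src: inc=0.014618, refl=0.014618·0.904762=0.0132; V=0.340460+0.014618+0.013226=0.3683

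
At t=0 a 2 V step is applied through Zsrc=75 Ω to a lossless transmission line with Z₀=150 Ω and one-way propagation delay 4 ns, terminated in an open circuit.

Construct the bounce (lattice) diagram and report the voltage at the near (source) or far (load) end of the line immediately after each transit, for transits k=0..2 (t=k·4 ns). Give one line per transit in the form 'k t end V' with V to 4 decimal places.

Γ_L=1.000000, Γ_S=-0.333333; launch V₁=2·150/225=1.333333
k=0 src: V=1.3333
k=1 load: inc=1.333333, refl=1.333333·1.000000=1.3333; V=0.000000+1.333333+1.333333=2.6667
k=2 src: inc=1.333333, refl=1.333333·-0.333333=-0.4444; V=1.333333+1.333333+-0.444444=2.2222

0 0 source 1.3333
1 4 load 2.6667
2 8 source 2.2222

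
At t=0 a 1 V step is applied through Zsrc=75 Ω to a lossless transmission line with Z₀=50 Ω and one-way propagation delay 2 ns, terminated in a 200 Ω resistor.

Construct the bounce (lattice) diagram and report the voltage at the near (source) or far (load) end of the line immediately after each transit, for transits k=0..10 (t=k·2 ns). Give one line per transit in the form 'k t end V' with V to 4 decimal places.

0 0 source 0.4000
1 2 load 0.6400
2 4 source 0.6880
3 6 load 0.7168
4 8 source 0.7226
5 10 load 0.7260
6 12 source 0.7267
7 14 load 0.7271
8 16 source 0.7272
9 18 load 0.7273
10 20 source 0.7273

Γ_L=0.600000, Γ_S=0.200000; launch V₁=1·50/125=0.400000
k=0 src: V=0.4000
k=1 load: inc=0.400000, refl=0.400000·0.600000=0.2400; V=0.000000+0.400000+0.240000=0.6400
k=2 src: inc=0.240000, refl=0.240000·0.200000=0.0480; V=0.400000+0.240000+0.048000=0.6880
k=3 load: inc=0.048000, refl=0.048000·0.600000=0.0288; V=0.640000+0.048000+0.028800=0.7168
k=4 src: inc=0.028800, refl=0.028800·0.200000=0.0058; V=0.688000+0.028800+0.005760=0.7226
k=5 load: inc=0.005760, refl=0.005760·0.600000=0.0035; V=0.716800+0.005760+0.003456=0.7260
k=6 src: inc=0.003456, refl=0.003456·0.200000=0.0007; V=0.722560+0.003456+0.000691=0.7267
k=7 load: inc=0.000691, refl=0.000691·0.600000=0.0004; V=0.726016+0.000691+0.000415=0.7271
k=8 src: inc=0.000415, refl=0.000415·0.200000=0.0001; V=0.726707+0.000415+0.000083=0.7272
k=9 load: inc=0.000083, refl=0.000083·0.600000=0.0000; V=0.727122+0.000083+0.000050=0.7273
k=10 src: inc=0.000050, refl=0.000050·0.200000=0.0000; V=0.727205+0.000050+0.000010=0.7273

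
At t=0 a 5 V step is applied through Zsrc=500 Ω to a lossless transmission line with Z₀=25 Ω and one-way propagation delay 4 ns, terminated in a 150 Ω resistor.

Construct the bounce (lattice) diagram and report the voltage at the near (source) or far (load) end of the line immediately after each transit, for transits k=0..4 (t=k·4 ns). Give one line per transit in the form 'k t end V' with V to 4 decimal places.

0 0 source 0.2381
1 4 load 0.4082
2 8 source 0.5620
3 12 load 0.6719
4 16 source 0.7714

Γ_L=0.714286, Γ_S=0.904762; launch V₁=5·25/525=0.238095
k=0 src: V=0.2381
k=1 load: inc=0.238095, refl=0.238095·0.714286=0.1701; V=0.000000+0.238095+0.170068=0.4082
k=2 src: inc=0.170068, refl=0.170068·0.904762=0.1539; V=0.238095+0.170068+0.153871=0.5620
k=3 load: inc=0.153871, refl=0.153871·0.714286=0.1099; V=0.408163+0.153871+0.109908=0.6719
k=4 src: inc=0.109908, refl=0.109908·0.904762=0.0994; V=0.562034+0.109908+0.099440=0.7714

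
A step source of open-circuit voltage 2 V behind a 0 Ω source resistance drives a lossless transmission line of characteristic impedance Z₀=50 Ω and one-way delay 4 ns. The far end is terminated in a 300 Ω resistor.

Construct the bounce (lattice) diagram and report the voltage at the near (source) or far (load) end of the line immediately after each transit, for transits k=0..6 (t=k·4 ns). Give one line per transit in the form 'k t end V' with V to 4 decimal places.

0 0 source 2.0000
1 4 load 3.4286
2 8 source 2.0000
3 12 load 0.9796
4 16 source 2.0000
5 20 load 2.7289
6 24 source 2.0000

Γ_L=0.714286, Γ_S=-1.000000; launch V₁=2·50/50=2.000000
k=0 src: V=2.0000
k=1 load: inc=2.000000, refl=2.000000·0.714286=1.4286; V=0.000000+2.000000+1.428571=3.4286
k=2 src: inc=1.428571, refl=1.428571·-1.000000=-1.4286; V=2.000000+1.428571+-1.428571=2.0000
k=3 load: inc=-1.428571, refl=-1.428571·0.714286=-1.0204; V=3.428571+-1.428571+-1.020408=0.9796
k=4 src: inc=-1.020408, refl=-1.020408·-1.000000=1.0204; V=2.000000+-1.020408+1.020408=2.0000
k=5 load: inc=1.020408, refl=1.020408·0.714286=0.7289; V=0.979592+1.020408+0.728863=2.7289
k=6 src: inc=0.728863, refl=0.728863·-1.000000=-0.7289; V=2.000000+0.728863+-0.728863=2.0000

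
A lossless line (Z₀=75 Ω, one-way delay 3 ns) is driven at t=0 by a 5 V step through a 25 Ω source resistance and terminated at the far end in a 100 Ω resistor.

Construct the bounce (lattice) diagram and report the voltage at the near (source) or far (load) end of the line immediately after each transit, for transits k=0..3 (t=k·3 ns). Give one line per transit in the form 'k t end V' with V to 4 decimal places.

0 0 source 3.7500
1 3 load 4.2857
2 6 source 4.0179
3 9 load 3.9796

Γ_L=0.142857, Γ_S=-0.500000; launch V₁=5·75/100=3.750000
k=0 src: V=3.7500
k=1 load: inc=3.750000, refl=3.750000·0.142857=0.5357; V=0.000000+3.750000+0.535714=4.2857
k=2 src: inc=0.535714, refl=0.535714·-0.500000=-0.2679; V=3.750000+0.535714+-0.267857=4.0179
k=3 load: inc=-0.267857, refl=-0.267857·0.142857=-0.0383; V=4.285714+-0.267857+-0.038265=3.9796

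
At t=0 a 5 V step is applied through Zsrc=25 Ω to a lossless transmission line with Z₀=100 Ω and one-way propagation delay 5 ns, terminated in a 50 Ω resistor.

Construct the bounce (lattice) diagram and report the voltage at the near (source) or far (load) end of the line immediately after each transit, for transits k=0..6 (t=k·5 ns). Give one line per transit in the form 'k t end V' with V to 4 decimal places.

Γ_L=-0.333333, Γ_S=-0.600000; launch V₁=5·100/125=4.000000
k=0 src: V=4.0000
k=1 load: inc=4.000000, refl=4.000000·-0.333333=-1.3333; V=0.000000+4.000000+-1.333333=2.6667
k=2 src: inc=-1.333333, refl=-1.333333·-0.600000=0.8000; V=4.000000+-1.333333+0.800000=3.4667
k=3 load: inc=0.800000, refl=0.800000·-0.333333=-0.2667; V=2.666667+0.800000+-0.266667=3.2000
k=4 src: inc=-0.266667, refl=-0.266667·-0.600000=0.1600; V=3.466667+-0.266667+0.160000=3.3600
k=5 load: inc=0.160000, refl=0.160000·-0.333333=-0.0533; V=3.200000+0.160000+-0.053333=3.3067
k=6 src: inc=-0.053333, refl=-0.053333·-0.600000=0.0320; V=3.360000+-0.053333+0.032000=3.3387

0 0 source 4.0000
1 5 load 2.6667
2 10 source 3.4667
3 15 load 3.2000
4 20 source 3.3600
5 25 load 3.3067
6 30 source 3.3387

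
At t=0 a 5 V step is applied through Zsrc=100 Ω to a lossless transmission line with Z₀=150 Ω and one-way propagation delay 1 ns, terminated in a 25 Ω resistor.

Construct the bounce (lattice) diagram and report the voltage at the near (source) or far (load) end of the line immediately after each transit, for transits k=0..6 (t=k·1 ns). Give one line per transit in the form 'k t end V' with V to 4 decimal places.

Γ_L=-0.714286, Γ_S=-0.200000; launch V₁=5·150/250=3.000000
k=0 src: V=3.0000
k=1 load: inc=3.000000, refl=3.000000·-0.714286=-2.1429; V=0.000000+3.000000+-2.142857=0.8571
k=2 src: inc=-2.142857, refl=-2.142857·-0.200000=0.4286; V=3.000000+-2.142857+0.428571=1.2857
k=3 load: inc=0.428571, refl=0.428571·-0.714286=-0.3061; V=0.857143+0.428571+-0.306122=0.9796
k=4 src: inc=-0.306122, refl=-0.306122·-0.200000=0.0612; V=1.285714+-0.306122+0.061224=1.0408
k=5 load: inc=0.061224, refl=0.061224·-0.714286=-0.0437; V=0.979592+0.061224+-0.043732=0.9971
k=6 src: inc=-0.043732, refl=-0.043732·-0.200000=0.0087; V=1.040816+-0.043732+0.008746=1.0058

0 0 source 3.0000
1 1 load 0.8571
2 2 source 1.2857
3 3 load 0.9796
4 4 source 1.0408
5 5 load 0.9971
6 6 source 1.0058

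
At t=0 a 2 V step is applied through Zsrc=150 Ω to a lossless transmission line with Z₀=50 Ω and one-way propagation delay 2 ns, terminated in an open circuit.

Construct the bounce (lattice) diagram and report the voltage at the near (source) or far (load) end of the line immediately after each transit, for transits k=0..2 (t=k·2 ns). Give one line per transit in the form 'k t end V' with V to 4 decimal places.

0 0 source 0.5000
1 2 load 1.0000
2 4 source 1.2500

Γ_L=1.000000, Γ_S=0.500000; launch V₁=2·50/200=0.500000
k=0 src: V=0.5000
k=1 load: inc=0.500000, refl=0.500000·1.000000=0.5000; V=0.000000+0.500000+0.500000=1.0000
k=2 src: inc=0.500000, refl=0.500000·0.500000=0.2500; V=0.500000+0.500000+0.250000=1.2500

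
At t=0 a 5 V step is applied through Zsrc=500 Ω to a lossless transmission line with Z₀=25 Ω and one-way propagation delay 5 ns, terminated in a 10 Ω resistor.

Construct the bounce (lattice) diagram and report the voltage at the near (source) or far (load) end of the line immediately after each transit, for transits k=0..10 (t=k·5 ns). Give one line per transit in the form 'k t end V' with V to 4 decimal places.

Γ_L=-0.428571, Γ_S=0.904762; launch V₁=5·25/525=0.238095
k=0 src: V=0.2381
k=1 load: inc=0.238095, refl=0.238095·-0.428571=-0.1020; V=0.000000+0.238095+-0.102041=0.1361
k=2 src: inc=-0.102041, refl=-0.102041·0.904762=-0.0923; V=0.238095+-0.102041+-0.092323=0.0437
k=3 load: inc=-0.092323, refl=-0.092323·-0.428571=0.0396; V=0.136054+-0.092323+0.039567=0.0833
k=4 src: inc=0.039567, refl=0.039567·0.904762=0.0358; V=0.043732+0.039567+0.035799=0.1191
k=5 load: inc=0.035799, refl=0.035799·-0.428571=-0.0153; V=0.083299+0.035799+-0.015342=0.1038
k=6 src: inc=-0.015342, refl=-0.015342·0.904762=-0.0139; V=0.119097+-0.015342+-0.013881=0.0899
k=7 load: inc=-0.013881, refl=-0.013881·-0.428571=0.0059; V=0.103755+-0.013881+0.005949=0.0958
k=8 src: inc=0.005949, refl=0.005949·0.904762=0.0054; V=0.089874+0.005949+0.005382=0.1012
k=9 load: inc=0.005382, refl=0.005382·-0.428571=-0.0023; V=0.095823+0.005382+-0.002307=0.0989
k=10 src: inc=-0.002307, refl=-0.002307·0.904762=-0.0021; V=0.101205+-0.002307+-0.002087=0.0968

0 0 source 0.2381
1 5 load 0.1361
2 10 source 0.0437
3 15 load 0.0833
4 20 source 0.1191
5 25 load 0.1038
6 30 source 0.0899
7 35 load 0.0958
8 40 source 0.1012
9 45 load 0.0989
10 50 source 0.0968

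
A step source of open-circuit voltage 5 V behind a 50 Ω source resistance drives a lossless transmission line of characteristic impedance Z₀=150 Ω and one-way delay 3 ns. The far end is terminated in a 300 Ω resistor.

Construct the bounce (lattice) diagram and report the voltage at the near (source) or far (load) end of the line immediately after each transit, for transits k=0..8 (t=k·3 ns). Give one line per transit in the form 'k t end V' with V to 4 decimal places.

0 0 source 3.7500
1 3 load 5.0000
2 6 source 4.3750
3 9 load 4.1667
4 12 source 4.2708
5 15 load 4.3056
6 18 source 4.2882
7 21 load 4.2824
8 24 source 4.2853

Γ_L=0.333333, Γ_S=-0.500000; launch V₁=5·150/200=3.750000
k=0 src: V=3.7500
k=1 load: inc=3.750000, refl=3.750000·0.333333=1.2500; V=0.000000+3.750000+1.250000=5.0000
k=2 src: inc=1.250000, refl=1.250000·-0.500000=-0.6250; V=3.750000+1.250000+-0.625000=4.3750
k=3 load: inc=-0.625000, refl=-0.625000·0.333333=-0.2083; V=5.000000+-0.625000+-0.208333=4.1667
k=4 src: inc=-0.208333, refl=-0.208333·-0.500000=0.1042; V=4.375000+-0.208333+0.104167=4.2708
k=5 load: inc=0.104167, refl=0.104167·0.333333=0.0347; V=4.166667+0.104167+0.034722=4.3056
k=6 src: inc=0.034722, refl=0.034722·-0.500000=-0.0174; V=4.270833+0.034722+-0.017361=4.2882
k=7 load: inc=-0.017361, refl=-0.017361·0.333333=-0.0058; V=4.305556+-0.017361+-0.005787=4.2824
k=8 src: inc=-0.005787, refl=-0.005787·-0.500000=0.0029; V=4.288194+-0.005787+0.002894=4.2853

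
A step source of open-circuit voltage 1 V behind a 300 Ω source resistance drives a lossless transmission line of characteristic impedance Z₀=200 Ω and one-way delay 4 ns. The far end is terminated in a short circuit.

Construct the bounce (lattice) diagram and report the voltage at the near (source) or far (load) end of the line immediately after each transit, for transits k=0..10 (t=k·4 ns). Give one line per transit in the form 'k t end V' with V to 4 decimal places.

Γ_L=-1.000000, Γ_S=0.200000; launch V₁=1·200/500=0.400000
k=0 src: V=0.4000
k=1 load: inc=0.400000, refl=0.400000·-1.000000=-0.4000; V=0.000000+0.400000+-0.400000=0.0000
k=2 src: inc=-0.400000, refl=-0.400000·0.200000=-0.0800; V=0.400000+-0.400000+-0.080000=-0.0800
k=3 load: inc=-0.080000, refl=-0.080000·-1.000000=0.0800; V=0.000000+-0.080000+0.080000=0.0000
k=4 src: inc=0.080000, refl=0.080000·0.200000=0.0160; V=-0.080000+0.080000+0.016000=0.0160
k=5 load: inc=0.016000, refl=0.016000·-1.000000=-0.0160; V=0.000000+0.016000+-0.016000=0.0000
k=6 src: inc=-0.016000, refl=-0.016000·0.200000=-0.0032; V=0.016000+-0.016000+-0.003200=-0.0032
k=7 load: inc=-0.003200, refl=-0.003200·-1.000000=0.0032; V=0.000000+-0.003200+0.003200=0.0000
k=8 src: inc=0.003200, refl=0.003200·0.200000=0.0006; V=-0.003200+0.003200+0.000640=0.0006
k=9 load: inc=0.000640, refl=0.000640·-1.000000=-0.0006; V=0.000000+0.000640+-0.000640=0.0000
k=10 src: inc=-0.000640, refl=-0.000640·0.200000=-0.0001; V=0.000640+-0.000640+-0.000128=-0.0001

0 0 source 0.4000
1 4 load 0.0000
2 8 source -0.0800
3 12 load 0.0000
4 16 source 0.0160
5 20 load 0.0000
6 24 source -0.0032
7 28 load 0.0000
8 32 source 0.0006
9 36 load 0.0000
10 40 source -0.0001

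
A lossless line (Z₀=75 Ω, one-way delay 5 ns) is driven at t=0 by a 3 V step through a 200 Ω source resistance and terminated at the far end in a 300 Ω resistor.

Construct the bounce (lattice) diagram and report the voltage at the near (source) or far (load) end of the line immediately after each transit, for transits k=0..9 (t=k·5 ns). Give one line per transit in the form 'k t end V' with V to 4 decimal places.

0 0 source 0.8182
1 5 load 1.3091
2 10 source 1.5322
3 15 load 1.6661
4 20 source 1.7270
5 25 load 1.7635
6 30 source 1.7801
7 35 load 1.7900
8 40 source 1.7946
9 45 load 1.7973

Γ_L=0.600000, Γ_S=0.454545; launch V₁=3·75/275=0.818182
k=0 src: V=0.8182
k=1 load: inc=0.818182, refl=0.818182·0.600000=0.4909; V=0.000000+0.818182+0.490909=1.3091
k=2 src: inc=0.490909, refl=0.490909·0.454545=0.2231; V=0.818182+0.490909+0.223140=1.5322
k=3 load: inc=0.223140, refl=0.223140·0.600000=0.1339; V=1.309091+0.223140+0.133884=1.6661
k=4 src: inc=0.133884, refl=0.133884·0.454545=0.0609; V=1.532231+0.133884+0.060856=1.7270
k=5 load: inc=0.060856, refl=0.060856·0.600000=0.0365; V=1.666116+0.060856+0.036514=1.7635
k=6 src: inc=0.036514, refl=0.036514·0.454545=0.0166; V=1.726972+0.036514+0.016597=1.7801
k=7 load: inc=0.016597, refl=0.016597·0.600000=0.0100; V=1.763486+0.016597+0.009958=1.7900
k=8 src: inc=0.009958, refl=0.009958·0.454545=0.0045; V=1.780083+0.009958+0.004527=1.7946
k=9 load: inc=0.004527, refl=0.004527·0.600000=0.0027; V=1.790042+0.004527+0.002716=1.7973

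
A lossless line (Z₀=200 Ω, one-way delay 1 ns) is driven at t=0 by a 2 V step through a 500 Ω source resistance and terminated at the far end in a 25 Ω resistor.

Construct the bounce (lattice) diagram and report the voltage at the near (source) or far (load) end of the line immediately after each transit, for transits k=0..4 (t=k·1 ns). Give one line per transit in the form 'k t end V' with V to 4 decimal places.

0 0 source 0.5714
1 1 load 0.1270
2 2 source -0.0635
3 3 load 0.0847
4 4 source 0.1481

Γ_L=-0.777778, Γ_S=0.428571; launch V₁=2·200/700=0.571429
k=0 src: V=0.5714
k=1 load: inc=0.571429, refl=0.571429·-0.777778=-0.4444; V=0.000000+0.571429+-0.444444=0.1270
k=2 src: inc=-0.444444, refl=-0.444444·0.428571=-0.1905; V=0.571429+-0.444444+-0.190476=-0.0635
k=3 load: inc=-0.190476, refl=-0.190476·-0.777778=0.1481; V=0.126984+-0.190476+0.148148=0.0847
k=4 src: inc=0.148148, refl=0.148148·0.428571=0.0635; V=-0.063492+0.148148+0.063492=0.1481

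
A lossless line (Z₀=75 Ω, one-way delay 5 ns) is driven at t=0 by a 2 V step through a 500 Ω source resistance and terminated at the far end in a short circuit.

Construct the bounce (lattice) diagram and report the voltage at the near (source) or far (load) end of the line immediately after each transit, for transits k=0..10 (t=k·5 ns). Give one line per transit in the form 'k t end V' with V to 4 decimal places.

Γ_L=-1.000000, Γ_S=0.739130; launch V₁=2·75/575=0.260870
k=0 src: V=0.2609
k=1 load: inc=0.260870, refl=0.260870·-1.000000=-0.2609; V=0.000000+0.260870+-0.260870=0.0000
k=2 src: inc=-0.260870, refl=-0.260870·0.739130=-0.1928; V=0.260870+-0.260870+-0.192817=-0.1928
k=3 load: inc=-0.192817, refl=-0.192817·-1.000000=0.1928; V=0.000000+-0.192817+0.192817=0.0000
k=4 src: inc=0.192817, refl=0.192817·0.739130=0.1425; V=-0.192817+0.192817+0.142517=0.1425
k=5 load: inc=0.142517, refl=0.142517·-1.000000=-0.1425; V=0.000000+0.142517+-0.142517=0.0000
k=6 src: inc=-0.142517, refl=-0.142517·0.739130=-0.1053; V=0.142517+-0.142517+-0.105338=-0.1053
k=7 load: inc=-0.105338, refl=-0.105338·-1.000000=0.1053; V=0.000000+-0.105338+0.105338=0.0000
k=8 src: inc=0.105338, refl=0.105338·0.739130=0.0779; V=-0.105338+0.105338+0.077859=0.0779
k=9 load: inc=0.077859, refl=0.077859·-1.000000=-0.0779; V=0.000000+0.077859+-0.077859=0.0000
k=10 src: inc=-0.077859, refl=-0.077859·0.739130=-0.0575; V=0.077859+-0.077859+-0.057548=-0.0575

0 0 source 0.2609
1 5 load 0.0000
2 10 source -0.1928
3 15 load 0.0000
4 20 source 0.1425
5 25 load 0.0000
6 30 source -0.1053
7 35 load 0.0000
8 40 source 0.0779
9 45 load 0.0000
10 50 source -0.0575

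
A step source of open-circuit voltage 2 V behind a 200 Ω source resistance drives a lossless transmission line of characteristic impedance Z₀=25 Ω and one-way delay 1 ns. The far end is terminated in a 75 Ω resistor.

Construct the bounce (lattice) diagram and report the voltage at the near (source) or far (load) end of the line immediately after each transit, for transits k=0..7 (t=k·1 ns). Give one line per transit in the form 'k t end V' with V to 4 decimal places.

Γ_L=0.500000, Γ_S=0.777778; launch V₁=2·25/225=0.222222
k=0 src: V=0.2222
k=1 load: inc=0.222222, refl=0.222222·0.500000=0.1111; V=0.000000+0.222222+0.111111=0.3333
k=2 src: inc=0.111111, refl=0.111111·0.777778=0.0864; V=0.222222+0.111111+0.086420=0.4198
k=3 load: inc=0.086420, refl=0.086420·0.500000=0.0432; V=0.333333+0.086420+0.043210=0.4630
k=4 src: inc=0.043210, refl=0.043210·0.777778=0.0336; V=0.419753+0.043210+0.033608=0.4966
k=5 load: inc=0.033608, refl=0.033608·0.500000=0.0168; V=0.462963+0.033608+0.016804=0.5134
k=6 src: inc=0.016804, refl=0.016804·0.777778=0.0131; V=0.496571+0.016804+0.013070=0.5264
k=7 load: inc=0.013070, refl=0.013070·0.500000=0.0065; V=0.513374+0.013070+0.006535=0.5330

0 0 source 0.2222
1 1 load 0.3333
2 2 source 0.4198
3 3 load 0.4630
4 4 source 0.4966
5 5 load 0.5134
6 6 source 0.5264
7 7 load 0.5330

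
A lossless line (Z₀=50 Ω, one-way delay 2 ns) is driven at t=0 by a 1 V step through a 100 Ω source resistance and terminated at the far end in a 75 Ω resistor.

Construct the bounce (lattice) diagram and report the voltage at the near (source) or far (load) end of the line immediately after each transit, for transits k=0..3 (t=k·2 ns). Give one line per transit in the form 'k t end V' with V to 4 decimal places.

Γ_L=0.200000, Γ_S=0.333333; launch V₁=1·50/150=0.333333
k=0 src: V=0.3333
k=1 load: inc=0.333333, refl=0.333333·0.200000=0.0667; V=0.000000+0.333333+0.066667=0.4000
k=2 src: inc=0.066667, refl=0.066667·0.333333=0.0222; V=0.333333+0.066667+0.022222=0.4222
k=3 load: inc=0.022222, refl=0.022222·0.200000=0.0044; V=0.400000+0.022222+0.004444=0.4267

0 0 source 0.3333
1 2 load 0.4000
2 4 source 0.4222
3 6 load 0.4267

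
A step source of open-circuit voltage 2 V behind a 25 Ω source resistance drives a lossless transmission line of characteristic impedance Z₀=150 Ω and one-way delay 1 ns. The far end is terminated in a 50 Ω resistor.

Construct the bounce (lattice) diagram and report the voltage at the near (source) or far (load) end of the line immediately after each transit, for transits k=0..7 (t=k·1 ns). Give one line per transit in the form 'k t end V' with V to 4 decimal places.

0 0 source 1.7143
1 1 load 0.8571
2 2 source 1.4694
3 3 load 1.1633
4 4 source 1.3819
5 5 load 1.2726
6 6 source 1.3507
7 7 load 1.3116

Γ_L=-0.500000, Γ_S=-0.714286; launch V₁=2·150/175=1.714286
k=0 src: V=1.7143
k=1 load: inc=1.714286, refl=1.714286·-0.500000=-0.8571; V=0.000000+1.714286+-0.857143=0.8571
k=2 src: inc=-0.857143, refl=-0.857143·-0.714286=0.6122; V=1.714286+-0.857143+0.612245=1.4694
k=3 load: inc=0.612245, refl=0.612245·-0.500000=-0.3061; V=0.857143+0.612245+-0.306122=1.1633
k=4 src: inc=-0.306122, refl=-0.306122·-0.714286=0.2187; V=1.469388+-0.306122+0.218659=1.3819
k=5 load: inc=0.218659, refl=0.218659·-0.500000=-0.1093; V=1.163265+0.218659+-0.109329=1.2726
k=6 src: inc=-0.109329, refl=-0.109329·-0.714286=0.0781; V=1.381924+-0.109329+0.078092=1.3507
k=7 load: inc=0.078092, refl=0.078092·-0.500000=-0.0390; V=1.272595+0.078092+-0.039046=1.3116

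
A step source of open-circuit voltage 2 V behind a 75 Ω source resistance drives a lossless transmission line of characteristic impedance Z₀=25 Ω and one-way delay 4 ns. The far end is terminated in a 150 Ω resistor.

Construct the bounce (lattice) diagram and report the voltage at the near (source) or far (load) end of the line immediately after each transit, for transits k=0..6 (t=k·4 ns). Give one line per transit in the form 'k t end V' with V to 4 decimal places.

Γ_L=0.714286, Γ_S=0.500000; launch V₁=2·25/100=0.500000
k=0 src: V=0.5000
k=1 load: inc=0.500000, refl=0.500000·0.714286=0.3571; V=0.000000+0.500000+0.357143=0.8571
k=2 src: inc=0.357143, refl=0.357143·0.500000=0.1786; V=0.500000+0.357143+0.178571=1.0357
k=3 load: inc=0.178571, refl=0.178571·0.714286=0.1276; V=0.857143+0.178571+0.127551=1.1633
k=4 src: inc=0.127551, refl=0.127551·0.500000=0.0638; V=1.035714+0.127551+0.063776=1.2270
k=5 load: inc=0.063776, refl=0.063776·0.714286=0.0456; V=1.163265+0.063776+0.045554=1.2726
k=6 src: inc=0.045554, refl=0.045554·0.500000=0.0228; V=1.227041+0.045554+0.022777=1.2954

0 0 source 0.5000
1 4 load 0.8571
2 8 source 1.0357
3 12 load 1.1633
4 16 source 1.2270
5 20 load 1.2726
6 24 source 1.2954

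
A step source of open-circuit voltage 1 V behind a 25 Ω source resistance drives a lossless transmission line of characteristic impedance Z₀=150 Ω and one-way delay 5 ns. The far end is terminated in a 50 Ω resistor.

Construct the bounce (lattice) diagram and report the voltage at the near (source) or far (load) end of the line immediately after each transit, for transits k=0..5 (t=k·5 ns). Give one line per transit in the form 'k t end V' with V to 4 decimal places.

0 0 source 0.8571
1 5 load 0.4286
2 10 source 0.7347
3 15 load 0.5816
4 20 source 0.6910
5 25 load 0.6363

Γ_L=-0.500000, Γ_S=-0.714286; launch V₁=1·150/175=0.857143
k=0 src: V=0.8571
k=1 load: inc=0.857143, refl=0.857143·-0.500000=-0.4286; V=0.000000+0.857143+-0.428571=0.4286
k=2 src: inc=-0.428571, refl=-0.428571·-0.714286=0.3061; V=0.857143+-0.428571+0.306122=0.7347
k=3 load: inc=0.306122, refl=0.306122·-0.500000=-0.1531; V=0.428571+0.306122+-0.153061=0.5816
k=4 src: inc=-0.153061, refl=-0.153061·-0.714286=0.1093; V=0.734694+-0.153061+0.109329=0.6910
k=5 load: inc=0.109329, refl=0.109329·-0.500000=-0.0547; V=0.581633+0.109329+-0.054665=0.6363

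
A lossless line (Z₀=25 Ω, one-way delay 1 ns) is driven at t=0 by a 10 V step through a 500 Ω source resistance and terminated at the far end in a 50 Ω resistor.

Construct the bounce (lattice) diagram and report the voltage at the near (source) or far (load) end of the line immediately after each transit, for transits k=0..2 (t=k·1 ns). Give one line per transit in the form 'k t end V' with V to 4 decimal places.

Γ_L=0.333333, Γ_S=0.904762; launch V₁=10·25/525=0.476190
k=0 src: V=0.4762
k=1 load: inc=0.476190, refl=0.476190·0.333333=0.1587; V=0.000000+0.476190+0.158730=0.6349
k=2 src: inc=0.158730, refl=0.158730·0.904762=0.1436; V=0.476190+0.158730+0.143613=0.7785

0 0 source 0.4762
1 1 load 0.6349
2 2 source 0.7785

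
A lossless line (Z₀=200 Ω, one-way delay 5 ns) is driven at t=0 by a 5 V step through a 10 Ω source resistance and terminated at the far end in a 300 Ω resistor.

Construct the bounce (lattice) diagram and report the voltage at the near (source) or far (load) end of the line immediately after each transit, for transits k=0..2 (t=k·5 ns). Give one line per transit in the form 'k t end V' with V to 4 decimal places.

Γ_L=0.200000, Γ_S=-0.904762; launch V₁=5·200/210=4.761905
k=0 src: V=4.7619
k=1 load: inc=4.761905, refl=4.761905·0.200000=0.9524; V=0.000000+4.761905+0.952381=5.7143
k=2 src: inc=0.952381, refl=0.952381·-0.904762=-0.8617; V=4.761905+0.952381+-0.861678=4.8526

0 0 source 4.7619
1 5 load 5.7143
2 10 source 4.8526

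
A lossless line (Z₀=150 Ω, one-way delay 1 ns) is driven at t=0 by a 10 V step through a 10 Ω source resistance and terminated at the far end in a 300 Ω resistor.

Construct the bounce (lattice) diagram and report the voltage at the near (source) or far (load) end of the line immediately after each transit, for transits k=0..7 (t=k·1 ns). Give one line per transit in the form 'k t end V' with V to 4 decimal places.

Γ_L=0.333333, Γ_S=-0.875000; launch V₁=10·150/160=9.375000
k=0 src: V=9.3750
k=1 load: inc=9.375000, refl=9.375000·0.333333=3.1250; V=0.000000+9.375000+3.125000=12.5000
k=2 src: inc=3.125000, refl=3.125000·-0.875000=-2.7344; V=9.375000+3.125000+-2.734375=9.7656
k=3 load: inc=-2.734375, refl=-2.734375·0.333333=-0.9115; V=12.500000+-2.734375+-0.911458=8.8542
k=4 src: inc=-0.911458, refl=-0.911458·-0.875000=0.7975; V=9.765625+-0.911458+0.797526=9.6517
k=5 load: inc=0.797526, refl=0.797526·0.333333=0.2658; V=8.854167+0.797526+0.265842=9.9175
k=6 src: inc=0.265842, refl=0.265842·-0.875000=-0.2326; V=9.651693+0.265842+-0.232612=9.6849
k=7 load: inc=-0.232612, refl=-0.232612·0.333333=-0.0775; V=9.917535+-0.232612+-0.077537=9.6074

0 0 source 9.3750
1 1 load 12.5000
2 2 source 9.7656
3 3 load 8.8542
4 4 source 9.6517
5 5 load 9.9175
6 6 source 9.6849
7 7 load 9.6074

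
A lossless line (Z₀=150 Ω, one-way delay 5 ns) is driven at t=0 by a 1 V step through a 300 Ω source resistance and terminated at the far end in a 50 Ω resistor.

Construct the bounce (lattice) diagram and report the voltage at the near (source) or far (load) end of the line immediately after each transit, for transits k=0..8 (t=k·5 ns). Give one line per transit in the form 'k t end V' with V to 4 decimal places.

0 0 source 0.3333
1 5 load 0.1667
2 10 source 0.1111
3 15 load 0.1389
4 20 source 0.1481
5 25 load 0.1435
6 30 source 0.1420
7 35 load 0.1427
8 40 source 0.1430

Γ_L=-0.500000, Γ_S=0.333333; launch V₁=1·150/450=0.333333
k=0 src: V=0.3333
k=1 load: inc=0.333333, refl=0.333333·-0.500000=-0.1667; V=0.000000+0.333333+-0.166667=0.1667
k=2 src: inc=-0.166667, refl=-0.166667·0.333333=-0.0556; V=0.333333+-0.166667+-0.055556=0.1111
k=3 load: inc=-0.055556, refl=-0.055556·-0.500000=0.0278; V=0.166667+-0.055556+0.027778=0.1389
k=4 src: inc=0.027778, refl=0.027778·0.333333=0.0093; V=0.111111+0.027778+0.009259=0.1481
k=5 load: inc=0.009259, refl=0.009259·-0.500000=-0.0046; V=0.138889+0.009259+-0.004630=0.1435
k=6 src: inc=-0.004630, refl=-0.004630·0.333333=-0.0015; V=0.148148+-0.004630+-0.001543=0.1420
k=7 load: inc=-0.001543, refl=-0.001543·-0.500000=0.0008; V=0.143519+-0.001543+0.000772=0.1427
k=8 src: inc=0.000772, refl=0.000772·0.333333=0.0003; V=0.141975+0.000772+0.000257=0.1430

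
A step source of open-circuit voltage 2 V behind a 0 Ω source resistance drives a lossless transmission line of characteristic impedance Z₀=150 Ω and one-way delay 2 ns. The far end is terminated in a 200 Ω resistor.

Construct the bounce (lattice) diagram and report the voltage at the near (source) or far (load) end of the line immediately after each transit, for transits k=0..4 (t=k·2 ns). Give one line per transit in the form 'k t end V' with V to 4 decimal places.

0 0 source 2.0000
1 2 load 2.2857
2 4 source 2.0000
3 6 load 1.9592
4 8 source 2.0000

Γ_L=0.142857, Γ_S=-1.000000; launch V₁=2·150/150=2.000000
k=0 src: V=2.0000
k=1 load: inc=2.000000, refl=2.000000·0.142857=0.2857; V=0.000000+2.000000+0.285714=2.2857
k=2 src: inc=0.285714, refl=0.285714·-1.000000=-0.2857; V=2.000000+0.285714+-0.285714=2.0000
k=3 load: inc=-0.285714, refl=-0.285714·0.142857=-0.0408; V=2.285714+-0.285714+-0.040816=1.9592
k=4 src: inc=-0.040816, refl=-0.040816·-1.000000=0.0408; V=2.000000+-0.040816+0.040816=2.0000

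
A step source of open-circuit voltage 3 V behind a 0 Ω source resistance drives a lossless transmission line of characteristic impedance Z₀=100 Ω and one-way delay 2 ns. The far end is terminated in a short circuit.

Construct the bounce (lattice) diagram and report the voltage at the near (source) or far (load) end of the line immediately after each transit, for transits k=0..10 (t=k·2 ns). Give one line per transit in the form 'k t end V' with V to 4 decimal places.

Γ_L=-1.000000, Γ_S=-1.000000; launch V₁=3·100/100=3.000000
k=0 src: V=3.0000
k=1 load: inc=3.000000, refl=3.000000·-1.000000=-3.0000; V=0.000000+3.000000+-3.000000=0.0000
k=2 src: inc=-3.000000, refl=-3.000000·-1.000000=3.0000; V=3.000000+-3.000000+3.000000=3.0000
k=3 load: inc=3.000000, refl=3.000000·-1.000000=-3.0000; V=0.000000+3.000000+-3.000000=0.0000
k=4 src: inc=-3.000000, refl=-3.000000·-1.000000=3.0000; V=3.000000+-3.000000+3.000000=3.0000
k=5 load: inc=3.000000, refl=3.000000·-1.000000=-3.0000; V=0.000000+3.000000+-3.000000=0.0000
k=6 src: inc=-3.000000, refl=-3.000000·-1.000000=3.0000; V=3.000000+-3.000000+3.000000=3.0000
k=7 load: inc=3.000000, refl=3.000000·-1.000000=-3.0000; V=0.000000+3.000000+-3.000000=0.0000
k=8 src: inc=-3.000000, refl=-3.000000·-1.000000=3.0000; V=3.000000+-3.000000+3.000000=3.0000
k=9 load: inc=3.000000, refl=3.000000·-1.000000=-3.0000; V=0.000000+3.000000+-3.000000=0.0000
k=10 src: inc=-3.000000, refl=-3.000000·-1.000000=3.0000; V=3.000000+-3.000000+3.000000=3.0000

0 0 source 3.0000
1 2 load 0.0000
2 4 source 3.0000
3 6 load 0.0000
4 8 source 3.0000
5 10 load 0.0000
6 12 source 3.0000
7 14 load 0.0000
8 16 source 3.0000
9 18 load 0.0000
10 20 source 3.0000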